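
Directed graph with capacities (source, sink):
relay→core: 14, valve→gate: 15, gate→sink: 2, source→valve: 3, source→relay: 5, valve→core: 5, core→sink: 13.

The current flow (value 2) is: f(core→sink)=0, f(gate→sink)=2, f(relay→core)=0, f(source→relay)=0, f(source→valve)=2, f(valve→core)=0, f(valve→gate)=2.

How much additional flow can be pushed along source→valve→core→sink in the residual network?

Residual capacities along the path: source→valve: 1, valve→core: 5, core→sink: 13.
Minimum is 1.

1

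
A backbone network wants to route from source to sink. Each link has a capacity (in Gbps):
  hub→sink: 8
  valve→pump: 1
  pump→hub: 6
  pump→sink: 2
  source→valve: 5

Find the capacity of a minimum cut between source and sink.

Max flow = 1 (via 1 augmenting path).
In the residual at optimum, the set reachable from source is {source, valve}.
Cut edges: valve→pump (cap 1). Sum = 1.

1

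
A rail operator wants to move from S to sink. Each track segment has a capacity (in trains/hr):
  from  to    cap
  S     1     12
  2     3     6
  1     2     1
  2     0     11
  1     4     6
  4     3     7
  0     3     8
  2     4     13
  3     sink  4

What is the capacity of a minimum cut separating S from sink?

4

Max flow = 4 (via 2 augmenting paths).
In the residual at optimum, the set reachable from S is {0, 1, 2, 3, 4, S}.
Cut edges: 3→sink (cap 4). Sum = 4.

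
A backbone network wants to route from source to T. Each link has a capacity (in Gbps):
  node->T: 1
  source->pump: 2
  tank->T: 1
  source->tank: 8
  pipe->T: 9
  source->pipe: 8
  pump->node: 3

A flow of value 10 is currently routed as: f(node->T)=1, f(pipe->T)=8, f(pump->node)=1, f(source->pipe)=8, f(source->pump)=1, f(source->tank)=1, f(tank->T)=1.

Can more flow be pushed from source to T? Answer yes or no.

Residual reachable from source: {node, pump, source, tank}; T is not reachable.
Saturated cut: source->pipe, tank->T, node->T with total capacity 10 = current flow value. Flow is maximum.

No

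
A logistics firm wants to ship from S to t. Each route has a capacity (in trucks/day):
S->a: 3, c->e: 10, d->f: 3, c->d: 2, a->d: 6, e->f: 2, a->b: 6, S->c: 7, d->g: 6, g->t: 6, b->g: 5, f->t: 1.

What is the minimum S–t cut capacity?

6

Max flow = 6 (via 3 augmenting paths).
In the residual at optimum, the set reachable from S is {S, c, e, f}.
Cut edges: S->a (cap 3), c->d (cap 2), f->t (cap 1). Sum = 6.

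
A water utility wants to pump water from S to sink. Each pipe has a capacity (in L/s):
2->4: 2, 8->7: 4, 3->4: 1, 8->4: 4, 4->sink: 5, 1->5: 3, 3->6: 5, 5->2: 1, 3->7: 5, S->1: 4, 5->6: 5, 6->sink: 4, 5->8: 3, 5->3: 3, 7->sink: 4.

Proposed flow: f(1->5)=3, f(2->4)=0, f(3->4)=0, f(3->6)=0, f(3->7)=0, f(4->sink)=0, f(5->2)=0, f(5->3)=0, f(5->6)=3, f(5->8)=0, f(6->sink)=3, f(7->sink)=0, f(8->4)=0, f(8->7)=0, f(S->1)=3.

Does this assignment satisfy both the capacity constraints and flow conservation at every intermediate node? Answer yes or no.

Yes

Every edge has 0 ≤ f(e) ≤ cap(e).
At each intermediate node, inflow equals outflow.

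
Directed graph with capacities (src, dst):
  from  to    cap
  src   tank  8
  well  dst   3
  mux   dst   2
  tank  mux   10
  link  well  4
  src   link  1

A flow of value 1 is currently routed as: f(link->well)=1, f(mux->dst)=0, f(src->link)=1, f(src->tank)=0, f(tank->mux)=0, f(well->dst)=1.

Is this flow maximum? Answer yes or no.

No

Residual path src->tank->mux->dst has bottleneck 2 > 0.
Pushing 2 along it raises the flow to 3, so the given flow is not maximum.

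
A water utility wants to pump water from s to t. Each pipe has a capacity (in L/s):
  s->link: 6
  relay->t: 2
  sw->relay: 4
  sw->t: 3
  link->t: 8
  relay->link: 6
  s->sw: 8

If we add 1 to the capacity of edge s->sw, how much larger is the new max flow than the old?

0

Original max flow = 13.
Edge s->sw does not cross the min cut (source side {s, sw}), so extra capacity there cannot help.
New max flow = 13. Increase = 0.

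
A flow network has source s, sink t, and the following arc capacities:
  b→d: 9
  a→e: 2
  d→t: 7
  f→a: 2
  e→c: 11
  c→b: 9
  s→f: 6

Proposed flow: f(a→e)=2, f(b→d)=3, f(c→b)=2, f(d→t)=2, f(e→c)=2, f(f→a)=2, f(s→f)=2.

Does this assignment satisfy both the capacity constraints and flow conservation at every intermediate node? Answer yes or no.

No

Conservation fails at b: inflow 2 ≠ outflow 3.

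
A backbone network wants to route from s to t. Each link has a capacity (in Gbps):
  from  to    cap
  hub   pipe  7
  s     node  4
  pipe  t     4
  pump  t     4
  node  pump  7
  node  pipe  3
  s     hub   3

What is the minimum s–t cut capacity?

Max flow = 7 (via 3 augmenting paths).
In the residual at optimum, the set reachable from s is {s}.
Cut edges: s→hub (cap 3), s→node (cap 4). Sum = 7.

7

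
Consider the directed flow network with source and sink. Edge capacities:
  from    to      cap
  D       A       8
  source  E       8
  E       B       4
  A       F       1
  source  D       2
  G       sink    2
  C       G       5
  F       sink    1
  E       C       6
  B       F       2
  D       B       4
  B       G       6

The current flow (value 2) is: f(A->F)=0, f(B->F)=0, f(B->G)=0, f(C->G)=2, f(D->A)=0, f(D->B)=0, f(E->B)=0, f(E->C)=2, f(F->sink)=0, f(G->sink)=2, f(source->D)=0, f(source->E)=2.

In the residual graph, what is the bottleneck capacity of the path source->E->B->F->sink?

1

Residual capacities along the path: source->E: 6, E->B: 4, B->F: 2, F->sink: 1.
Minimum is 1.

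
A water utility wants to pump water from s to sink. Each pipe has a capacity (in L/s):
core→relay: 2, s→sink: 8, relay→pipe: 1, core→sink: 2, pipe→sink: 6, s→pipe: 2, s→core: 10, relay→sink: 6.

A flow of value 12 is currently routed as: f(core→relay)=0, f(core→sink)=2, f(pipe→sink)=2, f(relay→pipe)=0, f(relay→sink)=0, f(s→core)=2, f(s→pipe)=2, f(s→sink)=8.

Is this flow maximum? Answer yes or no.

Residual path s→core→relay→sink has bottleneck 2 > 0.
Pushing 2 along it raises the flow to 14, so the given flow is not maximum.

No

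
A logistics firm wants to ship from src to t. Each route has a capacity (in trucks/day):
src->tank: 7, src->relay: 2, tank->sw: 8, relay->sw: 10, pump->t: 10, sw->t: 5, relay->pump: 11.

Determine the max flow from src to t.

Augment src->relay->pump->t: bottleneck 2. Total 2.
Augment src->tank->sw->t: bottleneck 5. Total 7.
No augmenting path remains in the residual graph.

7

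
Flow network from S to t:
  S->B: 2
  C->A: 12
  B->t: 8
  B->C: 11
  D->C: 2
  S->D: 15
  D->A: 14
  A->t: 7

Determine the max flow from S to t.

9

Augment S->B->t: bottleneck 2. Total 2.
Augment S->D->A->t: bottleneck 7. Total 9.
No augmenting path remains in the residual graph.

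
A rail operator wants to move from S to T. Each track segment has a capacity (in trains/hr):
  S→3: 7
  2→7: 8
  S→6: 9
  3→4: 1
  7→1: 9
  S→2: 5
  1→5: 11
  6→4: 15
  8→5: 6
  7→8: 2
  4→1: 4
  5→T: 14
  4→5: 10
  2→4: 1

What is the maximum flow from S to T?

Augment S→3→4→5→T: bottleneck 1. Total 1.
Augment S→6→4→5→T: bottleneck 9. Total 10.
Augment S→2→7→8→5→T: bottleneck 2. Total 12.
Augment S→2→7→1→5→T: bottleneck 2. Total 14.
No augmenting path remains in the residual graph.

14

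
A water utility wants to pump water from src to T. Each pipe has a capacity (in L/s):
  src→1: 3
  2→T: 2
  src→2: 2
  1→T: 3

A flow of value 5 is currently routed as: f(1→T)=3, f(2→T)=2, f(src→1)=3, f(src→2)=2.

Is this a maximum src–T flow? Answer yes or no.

Yes

Residual reachable from src: {src}; T is not reachable.
Saturated cut: src→2, src→1 with total capacity 5 = current flow value. Flow is maximum.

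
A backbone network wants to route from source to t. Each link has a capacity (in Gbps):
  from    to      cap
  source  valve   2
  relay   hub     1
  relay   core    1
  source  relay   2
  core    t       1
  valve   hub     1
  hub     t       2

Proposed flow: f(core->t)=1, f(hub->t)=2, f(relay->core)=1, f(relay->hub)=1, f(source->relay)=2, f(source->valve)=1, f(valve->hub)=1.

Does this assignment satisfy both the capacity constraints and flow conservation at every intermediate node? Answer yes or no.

Every edge has 0 ≤ f(e) ≤ cap(e).
At each intermediate node, inflow equals outflow.

Yes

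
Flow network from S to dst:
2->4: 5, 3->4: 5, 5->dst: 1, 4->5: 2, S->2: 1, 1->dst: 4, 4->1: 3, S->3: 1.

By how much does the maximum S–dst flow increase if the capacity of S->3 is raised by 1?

1

Original max flow = 2.
After raising cap(S->3), augmenting paths through that edge carry 1 more unit.
New max flow = 3. Increase = 1.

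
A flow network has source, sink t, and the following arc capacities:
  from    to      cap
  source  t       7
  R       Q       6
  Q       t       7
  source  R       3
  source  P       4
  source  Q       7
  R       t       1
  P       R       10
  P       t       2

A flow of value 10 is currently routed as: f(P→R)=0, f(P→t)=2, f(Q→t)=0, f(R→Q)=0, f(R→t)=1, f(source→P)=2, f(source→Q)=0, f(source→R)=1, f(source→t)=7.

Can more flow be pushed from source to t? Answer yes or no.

Residual path source→Q→t has bottleneck 7 > 0.
Pushing 7 along it raises the flow to 17, so the given flow is not maximum.

Yes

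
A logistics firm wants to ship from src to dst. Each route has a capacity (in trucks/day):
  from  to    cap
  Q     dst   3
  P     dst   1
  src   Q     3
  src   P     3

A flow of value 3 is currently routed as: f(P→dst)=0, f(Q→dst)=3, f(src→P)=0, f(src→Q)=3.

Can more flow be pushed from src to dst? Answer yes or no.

Yes

Residual path src→P→dst has bottleneck 1 > 0.
Pushing 1 along it raises the flow to 4, so the given flow is not maximum.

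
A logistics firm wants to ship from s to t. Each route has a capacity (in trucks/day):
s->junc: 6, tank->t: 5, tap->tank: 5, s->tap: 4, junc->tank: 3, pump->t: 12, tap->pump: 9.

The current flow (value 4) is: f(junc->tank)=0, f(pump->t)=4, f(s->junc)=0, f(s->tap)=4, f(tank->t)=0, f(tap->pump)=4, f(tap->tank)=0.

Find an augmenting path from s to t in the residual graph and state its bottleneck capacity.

Residual along s->junc->tank->t: s->junc: 6, junc->tank: 3, tank->t: 5.
Bottleneck = min = 3.

s->junc->tank->t, bottleneck 3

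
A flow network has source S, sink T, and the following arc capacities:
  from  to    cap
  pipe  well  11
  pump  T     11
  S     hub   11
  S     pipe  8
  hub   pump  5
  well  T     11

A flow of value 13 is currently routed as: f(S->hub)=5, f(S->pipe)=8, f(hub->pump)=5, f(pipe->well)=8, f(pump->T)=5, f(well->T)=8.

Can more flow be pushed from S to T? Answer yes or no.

No

Residual reachable from S: {S, hub}; T is not reachable.
Saturated cut: hub->pump, S->pipe with total capacity 13 = current flow value. Flow is maximum.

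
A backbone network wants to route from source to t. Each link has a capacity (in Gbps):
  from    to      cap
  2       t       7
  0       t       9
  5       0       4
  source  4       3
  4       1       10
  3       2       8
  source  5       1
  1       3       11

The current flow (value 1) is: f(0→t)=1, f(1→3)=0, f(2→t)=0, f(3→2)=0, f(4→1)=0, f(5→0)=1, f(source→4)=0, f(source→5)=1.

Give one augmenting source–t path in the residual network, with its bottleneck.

source→4→1→3→2→t, bottleneck 3

Residual along source→4→1→3→2→t: source→4: 3, 4→1: 10, 1→3: 11, 3→2: 8, 2→t: 7.
Bottleneck = min = 3.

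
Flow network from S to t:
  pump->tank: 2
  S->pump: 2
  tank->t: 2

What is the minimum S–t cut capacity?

2

Max flow = 2 (via 1 augmenting path).
In the residual at optimum, the set reachable from S is {S}.
Cut edges: S->pump (cap 2). Sum = 2.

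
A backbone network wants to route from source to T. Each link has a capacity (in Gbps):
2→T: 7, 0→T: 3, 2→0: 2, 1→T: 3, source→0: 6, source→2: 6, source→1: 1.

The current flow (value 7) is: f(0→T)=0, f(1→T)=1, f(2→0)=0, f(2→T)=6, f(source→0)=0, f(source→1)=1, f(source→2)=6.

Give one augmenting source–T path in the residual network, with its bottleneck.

source→0→T, bottleneck 3

Residual along source→0→T: source→0: 6, 0→T: 3.
Bottleneck = min = 3.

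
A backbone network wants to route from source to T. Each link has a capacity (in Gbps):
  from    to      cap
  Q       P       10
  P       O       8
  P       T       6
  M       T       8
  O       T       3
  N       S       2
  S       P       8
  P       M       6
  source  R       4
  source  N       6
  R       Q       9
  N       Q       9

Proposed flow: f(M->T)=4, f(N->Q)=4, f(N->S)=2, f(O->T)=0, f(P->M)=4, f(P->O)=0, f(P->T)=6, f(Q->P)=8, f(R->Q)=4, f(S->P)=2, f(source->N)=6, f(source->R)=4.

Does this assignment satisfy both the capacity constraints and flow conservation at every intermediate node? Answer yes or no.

Every edge has 0 ≤ f(e) ≤ cap(e).
At each intermediate node, inflow equals outflow.

Yes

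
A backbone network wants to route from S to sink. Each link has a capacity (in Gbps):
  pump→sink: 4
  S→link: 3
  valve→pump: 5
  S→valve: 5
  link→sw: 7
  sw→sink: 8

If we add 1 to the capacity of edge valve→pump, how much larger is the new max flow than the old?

Original max flow = 7.
Edge valve→pump does not cross the min cut (source side {S, pump, valve}), so extra capacity there cannot help.
New max flow = 7. Increase = 0.

0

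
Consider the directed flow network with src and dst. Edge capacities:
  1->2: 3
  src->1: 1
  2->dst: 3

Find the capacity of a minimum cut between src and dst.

Max flow = 1 (via 1 augmenting path).
In the residual at optimum, the set reachable from src is {src}.
Cut edges: src->1 (cap 1). Sum = 1.

1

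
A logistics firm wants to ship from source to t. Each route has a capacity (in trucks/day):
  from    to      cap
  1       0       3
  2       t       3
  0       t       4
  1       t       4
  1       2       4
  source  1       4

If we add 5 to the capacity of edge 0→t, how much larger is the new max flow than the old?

Original max flow = 4.
Edge 0→t does not cross the min cut (source side {source}), so extra capacity there cannot help.
New max flow = 4. Increase = 0.

0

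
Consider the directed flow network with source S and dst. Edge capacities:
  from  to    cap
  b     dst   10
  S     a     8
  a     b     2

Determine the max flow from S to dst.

Augment S->a->b->dst: bottleneck 2. Total 2.
No augmenting path remains in the residual graph.

2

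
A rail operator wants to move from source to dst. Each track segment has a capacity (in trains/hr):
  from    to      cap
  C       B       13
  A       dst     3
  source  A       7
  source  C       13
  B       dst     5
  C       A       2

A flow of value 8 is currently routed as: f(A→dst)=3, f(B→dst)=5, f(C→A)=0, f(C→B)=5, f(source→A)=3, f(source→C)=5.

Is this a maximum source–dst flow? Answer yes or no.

Yes

Residual reachable from source: {A, B, C, source}; dst is not reachable.
Saturated cut: A→dst, B→dst with total capacity 8 = current flow value. Flow is maximum.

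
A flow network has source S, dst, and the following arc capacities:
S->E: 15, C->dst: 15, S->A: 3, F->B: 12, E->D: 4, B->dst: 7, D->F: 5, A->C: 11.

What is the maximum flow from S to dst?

7

Augment S->A->C->dst: bottleneck 3. Total 3.
Augment S->E->D->F->B->dst: bottleneck 4. Total 7.
No augmenting path remains in the residual graph.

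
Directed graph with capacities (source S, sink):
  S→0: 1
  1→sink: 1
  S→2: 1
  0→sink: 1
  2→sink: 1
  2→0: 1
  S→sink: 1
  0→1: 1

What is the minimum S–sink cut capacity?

3

Max flow = 3 (via 3 augmenting paths).
In the residual at optimum, the set reachable from S is {S}.
Cut edges: S→2 (cap 1), S→0 (cap 1), S→sink (cap 1). Sum = 3.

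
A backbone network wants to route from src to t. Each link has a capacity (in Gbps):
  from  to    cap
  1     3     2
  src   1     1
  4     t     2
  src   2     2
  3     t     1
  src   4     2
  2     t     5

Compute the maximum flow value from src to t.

Augment src→2→t: bottleneck 2. Total 2.
Augment src→4→t: bottleneck 2. Total 4.
Augment src→1→3→t: bottleneck 1. Total 5.
No augmenting path remains in the residual graph.

5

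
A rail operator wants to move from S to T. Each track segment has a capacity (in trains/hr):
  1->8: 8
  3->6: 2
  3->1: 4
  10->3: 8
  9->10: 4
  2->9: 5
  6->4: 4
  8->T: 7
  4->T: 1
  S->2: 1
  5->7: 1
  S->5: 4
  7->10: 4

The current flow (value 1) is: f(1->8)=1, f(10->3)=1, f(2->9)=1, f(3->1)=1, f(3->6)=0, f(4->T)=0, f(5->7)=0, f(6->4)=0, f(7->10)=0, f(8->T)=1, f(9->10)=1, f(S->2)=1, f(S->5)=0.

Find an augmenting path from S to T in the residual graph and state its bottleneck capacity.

Residual along S->5->7->10->3->1->8->T: S->5: 4, 5->7: 1, 7->10: 4, 10->3: 7, 3->1: 3, 1->8: 7, 8->T: 6.
Bottleneck = min = 1.

S->5->7->10->3->1->8->T, bottleneck 1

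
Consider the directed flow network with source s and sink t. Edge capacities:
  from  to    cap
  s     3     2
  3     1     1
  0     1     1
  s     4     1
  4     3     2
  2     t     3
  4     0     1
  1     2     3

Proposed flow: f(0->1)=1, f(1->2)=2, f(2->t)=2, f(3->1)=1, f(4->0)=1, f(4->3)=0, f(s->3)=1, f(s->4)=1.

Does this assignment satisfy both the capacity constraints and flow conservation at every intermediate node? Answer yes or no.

Every edge has 0 ≤ f(e) ≤ cap(e).
At each intermediate node, inflow equals outflow.

Yes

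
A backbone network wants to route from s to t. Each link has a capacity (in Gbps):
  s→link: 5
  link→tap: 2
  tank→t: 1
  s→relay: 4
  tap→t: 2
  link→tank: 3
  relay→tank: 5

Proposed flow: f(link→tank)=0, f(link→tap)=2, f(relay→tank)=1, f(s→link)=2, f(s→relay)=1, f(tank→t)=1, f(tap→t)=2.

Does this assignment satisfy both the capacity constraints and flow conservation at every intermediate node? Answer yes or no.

Every edge has 0 ≤ f(e) ≤ cap(e).
At each intermediate node, inflow equals outflow.

Yes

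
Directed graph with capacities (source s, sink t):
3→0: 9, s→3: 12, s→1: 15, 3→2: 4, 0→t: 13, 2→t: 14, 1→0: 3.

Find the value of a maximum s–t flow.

15

Augment s→3→2→t: bottleneck 4. Total 4.
Augment s→3→0→t: bottleneck 8. Total 12.
Augment s→1→0→t: bottleneck 3. Total 15.
No augmenting path remains in the residual graph.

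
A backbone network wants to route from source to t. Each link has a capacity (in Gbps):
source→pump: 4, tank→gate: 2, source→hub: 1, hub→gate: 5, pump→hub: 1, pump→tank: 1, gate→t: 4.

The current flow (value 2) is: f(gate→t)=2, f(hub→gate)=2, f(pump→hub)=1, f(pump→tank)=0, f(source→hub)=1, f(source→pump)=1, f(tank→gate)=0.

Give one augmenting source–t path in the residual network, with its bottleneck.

source→pump→tank→gate→t, bottleneck 1

Residual along source→pump→tank→gate→t: source→pump: 3, pump→tank: 1, tank→gate: 2, gate→t: 2.
Bottleneck = min = 1.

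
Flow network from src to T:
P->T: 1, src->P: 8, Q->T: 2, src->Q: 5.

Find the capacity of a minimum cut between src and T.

3

Max flow = 3 (via 2 augmenting paths).
In the residual at optimum, the set reachable from src is {P, Q, src}.
Cut edges: Q->T (cap 2), P->T (cap 1). Sum = 3.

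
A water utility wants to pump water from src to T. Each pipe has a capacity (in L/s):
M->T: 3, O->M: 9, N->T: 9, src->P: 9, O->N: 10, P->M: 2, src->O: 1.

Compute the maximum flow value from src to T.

Augment src->O->N->T: bottleneck 1. Total 1.
Augment src->P->M->T: bottleneck 2. Total 3.
No augmenting path remains in the residual graph.

3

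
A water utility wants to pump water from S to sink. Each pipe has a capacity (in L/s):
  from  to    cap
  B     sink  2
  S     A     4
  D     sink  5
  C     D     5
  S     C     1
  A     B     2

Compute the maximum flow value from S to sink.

3

Augment S->C->D->sink: bottleneck 1. Total 1.
Augment S->A->B->sink: bottleneck 2. Total 3.
No augmenting path remains in the residual graph.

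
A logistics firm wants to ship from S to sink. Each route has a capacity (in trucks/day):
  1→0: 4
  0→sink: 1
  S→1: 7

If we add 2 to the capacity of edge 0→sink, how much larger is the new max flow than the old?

Original max flow = 1.
After raising cap(0→sink), augmenting paths through that edge carry 2 more units.
New max flow = 3. Increase = 2.

2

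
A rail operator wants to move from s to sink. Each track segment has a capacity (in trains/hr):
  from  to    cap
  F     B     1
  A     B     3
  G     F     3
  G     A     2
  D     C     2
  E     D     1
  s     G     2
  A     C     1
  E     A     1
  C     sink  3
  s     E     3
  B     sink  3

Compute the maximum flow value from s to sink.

4

Augment s→G→F→B→sink: bottleneck 1. Total 1.
Augment s→G→A→B→sink: bottleneck 1. Total 2.
Augment s→E→A→B→sink: bottleneck 1. Total 3.
Augment s→E→D→C→sink: bottleneck 1. Total 4.
No augmenting path remains in the residual graph.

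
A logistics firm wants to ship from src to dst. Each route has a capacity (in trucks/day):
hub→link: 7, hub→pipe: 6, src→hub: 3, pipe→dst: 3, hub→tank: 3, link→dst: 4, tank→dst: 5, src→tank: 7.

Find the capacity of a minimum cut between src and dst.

Max flow = 8 (via 2 augmenting paths).
In the residual at optimum, the set reachable from src is {src, tank}.
Cut edges: src→hub (cap 3), tank→dst (cap 5). Sum = 8.

8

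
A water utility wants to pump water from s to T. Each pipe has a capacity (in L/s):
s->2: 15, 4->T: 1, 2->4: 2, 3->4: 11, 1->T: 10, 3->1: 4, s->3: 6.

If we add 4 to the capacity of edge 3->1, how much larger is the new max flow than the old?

2

Original max flow = 5.
After raising cap(3->1), augmenting paths through that edge carry 2 more units.
New max flow = 7. Increase = 2.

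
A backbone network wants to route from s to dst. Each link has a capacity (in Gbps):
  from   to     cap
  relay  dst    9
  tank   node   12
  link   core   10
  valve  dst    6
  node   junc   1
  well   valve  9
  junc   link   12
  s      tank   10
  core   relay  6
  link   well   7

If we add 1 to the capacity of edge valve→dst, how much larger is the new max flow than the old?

Original max flow = 1.
Edge valve→dst does not cross the min cut (source side {node, s, tank}), so extra capacity there cannot help.
New max flow = 1. Increase = 0.

0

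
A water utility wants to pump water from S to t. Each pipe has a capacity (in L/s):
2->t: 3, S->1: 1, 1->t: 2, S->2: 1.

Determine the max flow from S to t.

Augment S->1->t: bottleneck 1. Total 1.
Augment S->2->t: bottleneck 1. Total 2.
No augmenting path remains in the residual graph.

2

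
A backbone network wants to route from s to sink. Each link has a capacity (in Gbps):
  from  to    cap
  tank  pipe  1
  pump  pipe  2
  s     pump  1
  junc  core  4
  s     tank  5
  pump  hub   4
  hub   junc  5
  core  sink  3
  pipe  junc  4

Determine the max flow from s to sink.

2

Augment s→tank→pipe→junc→core→sink: bottleneck 1. Total 1.
Augment s→pump→pipe→junc→core→sink: bottleneck 1. Total 2.
No augmenting path remains in the residual graph.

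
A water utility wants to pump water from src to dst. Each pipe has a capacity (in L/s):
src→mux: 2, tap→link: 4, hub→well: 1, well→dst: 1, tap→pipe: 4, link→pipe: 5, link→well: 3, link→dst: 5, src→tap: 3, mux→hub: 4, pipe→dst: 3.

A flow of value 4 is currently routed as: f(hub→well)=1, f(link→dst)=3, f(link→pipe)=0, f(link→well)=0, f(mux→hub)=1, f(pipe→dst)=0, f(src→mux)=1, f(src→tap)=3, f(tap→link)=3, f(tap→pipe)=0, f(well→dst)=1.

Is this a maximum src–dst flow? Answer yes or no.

Residual reachable from src: {hub, mux, src}; dst is not reachable.
Saturated cut: src→tap, hub→well with total capacity 4 = current flow value. Flow is maximum.

Yes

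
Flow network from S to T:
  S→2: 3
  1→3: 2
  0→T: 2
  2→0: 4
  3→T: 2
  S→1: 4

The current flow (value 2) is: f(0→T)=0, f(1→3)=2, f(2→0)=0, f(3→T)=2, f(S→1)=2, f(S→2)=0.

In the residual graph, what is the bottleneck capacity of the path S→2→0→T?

Residual capacities along the path: S→2: 3, 2→0: 4, 0→T: 2.
Minimum is 2.

2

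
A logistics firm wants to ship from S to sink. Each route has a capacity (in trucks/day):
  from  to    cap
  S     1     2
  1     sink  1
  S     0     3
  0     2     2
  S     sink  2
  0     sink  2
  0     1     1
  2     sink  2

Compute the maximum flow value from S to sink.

Augment S→sink: bottleneck 2. Total 2.
Augment S→0→sink: bottleneck 2. Total 4.
Augment S→1→sink: bottleneck 1. Total 5.
Augment S→0→2→sink: bottleneck 1. Total 6.
No augmenting path remains in the residual graph.

6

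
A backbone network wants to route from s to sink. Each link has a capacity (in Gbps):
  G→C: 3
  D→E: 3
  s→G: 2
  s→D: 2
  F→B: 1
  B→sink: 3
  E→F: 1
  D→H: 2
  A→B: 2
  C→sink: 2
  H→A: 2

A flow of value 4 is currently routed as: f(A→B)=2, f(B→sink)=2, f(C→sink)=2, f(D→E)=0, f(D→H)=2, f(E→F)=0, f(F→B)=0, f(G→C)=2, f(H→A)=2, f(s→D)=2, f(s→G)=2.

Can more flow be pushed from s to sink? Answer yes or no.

Residual reachable from s: {s}; sink is not reachable.
Saturated cut: s→D, s→G with total capacity 4 = current flow value. Flow is maximum.

No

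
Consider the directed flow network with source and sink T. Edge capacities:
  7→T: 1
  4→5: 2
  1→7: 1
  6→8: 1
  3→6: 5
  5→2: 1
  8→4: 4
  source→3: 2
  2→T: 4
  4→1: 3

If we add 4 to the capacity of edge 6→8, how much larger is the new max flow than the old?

Original max flow = 1.
After raising cap(6→8), augmenting paths through that edge carry 1 more unit.
New max flow = 2. Increase = 1.

1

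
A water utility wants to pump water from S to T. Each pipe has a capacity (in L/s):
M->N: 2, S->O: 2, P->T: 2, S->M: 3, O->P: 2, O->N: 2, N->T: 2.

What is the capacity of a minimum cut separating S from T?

4

Max flow = 4 (via 2 augmenting paths).
In the residual at optimum, the set reachable from S is {M, S}.
Cut edges: S->O (cap 2), M->N (cap 2). Sum = 4.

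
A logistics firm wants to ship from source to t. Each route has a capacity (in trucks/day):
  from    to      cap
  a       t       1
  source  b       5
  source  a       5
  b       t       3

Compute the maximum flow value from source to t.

Augment source->b->t: bottleneck 3. Total 3.
Augment source->a->t: bottleneck 1. Total 4.
No augmenting path remains in the residual graph.

4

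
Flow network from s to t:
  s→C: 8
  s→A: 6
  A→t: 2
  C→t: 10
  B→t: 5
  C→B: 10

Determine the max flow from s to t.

10

Augment s→C→t: bottleneck 8. Total 8.
Augment s→A→t: bottleneck 2. Total 10.
No augmenting path remains in the residual graph.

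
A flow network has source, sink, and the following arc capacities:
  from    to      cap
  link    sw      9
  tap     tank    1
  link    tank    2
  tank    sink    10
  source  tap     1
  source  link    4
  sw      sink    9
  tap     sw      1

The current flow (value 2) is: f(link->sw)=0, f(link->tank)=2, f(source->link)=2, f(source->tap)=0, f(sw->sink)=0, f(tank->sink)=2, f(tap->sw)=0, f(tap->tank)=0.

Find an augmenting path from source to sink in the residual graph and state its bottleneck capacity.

Residual along source->link->sw->sink: source->link: 2, link->sw: 9, sw->sink: 9.
Bottleneck = min = 2.

source->link->sw->sink, bottleneck 2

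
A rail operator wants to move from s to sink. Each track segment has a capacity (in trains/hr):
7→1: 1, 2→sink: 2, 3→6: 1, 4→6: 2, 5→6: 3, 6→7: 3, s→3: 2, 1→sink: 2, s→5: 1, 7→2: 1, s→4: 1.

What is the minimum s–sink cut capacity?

2

Max flow = 2 (via 2 augmenting paths).
In the residual at optimum, the set reachable from s is {3, 4, 5, 6, 7, s}.
Cut edges: 7→2 (cap 1), 7→1 (cap 1). Sum = 2.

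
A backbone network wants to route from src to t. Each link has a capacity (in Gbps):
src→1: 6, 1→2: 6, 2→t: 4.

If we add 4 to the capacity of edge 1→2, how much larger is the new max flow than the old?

0

Original max flow = 4.
Edge 1→2 does not cross the min cut (source side {1, 2, src}), so extra capacity there cannot help.
New max flow = 4. Increase = 0.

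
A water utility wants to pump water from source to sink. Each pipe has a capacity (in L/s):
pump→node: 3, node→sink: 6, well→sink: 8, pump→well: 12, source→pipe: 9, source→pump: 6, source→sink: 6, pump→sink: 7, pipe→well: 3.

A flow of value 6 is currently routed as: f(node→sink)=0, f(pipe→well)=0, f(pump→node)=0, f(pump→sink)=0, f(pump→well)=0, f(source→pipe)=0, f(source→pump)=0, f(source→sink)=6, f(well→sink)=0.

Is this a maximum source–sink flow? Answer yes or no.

No

Residual path source→pump→sink has bottleneck 6 > 0.
Pushing 6 along it raises the flow to 12, so the given flow is not maximum.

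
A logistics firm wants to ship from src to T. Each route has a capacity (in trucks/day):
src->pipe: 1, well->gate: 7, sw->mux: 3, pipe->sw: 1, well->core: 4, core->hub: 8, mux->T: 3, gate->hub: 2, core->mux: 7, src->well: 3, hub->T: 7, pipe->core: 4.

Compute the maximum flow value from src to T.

Augment src->well->gate->hub->T: bottleneck 2. Total 2.
Augment src->well->core->hub->T: bottleneck 1. Total 3.
Augment src->pipe->core->hub->T: bottleneck 1. Total 4.
No augmenting path remains in the residual graph.

4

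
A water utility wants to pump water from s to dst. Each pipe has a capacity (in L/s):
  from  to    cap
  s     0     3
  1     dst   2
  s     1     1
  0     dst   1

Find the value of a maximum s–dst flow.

2

Augment s→1→dst: bottleneck 1. Total 1.
Augment s→0→dst: bottleneck 1. Total 2.
No augmenting path remains in the residual graph.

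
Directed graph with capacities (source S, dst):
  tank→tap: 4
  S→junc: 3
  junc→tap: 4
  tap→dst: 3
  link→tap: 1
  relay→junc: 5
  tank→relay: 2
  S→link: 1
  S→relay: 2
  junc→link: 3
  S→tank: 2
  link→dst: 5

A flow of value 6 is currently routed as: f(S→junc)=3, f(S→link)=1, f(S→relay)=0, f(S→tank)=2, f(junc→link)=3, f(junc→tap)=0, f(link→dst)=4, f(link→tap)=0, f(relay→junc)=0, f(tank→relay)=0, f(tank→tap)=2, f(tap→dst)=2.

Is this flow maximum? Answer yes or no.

No

Residual path S→relay→junc→tap→dst has bottleneck 1 > 0.
Pushing 1 along it raises the flow to 7, so the given flow is not maximum.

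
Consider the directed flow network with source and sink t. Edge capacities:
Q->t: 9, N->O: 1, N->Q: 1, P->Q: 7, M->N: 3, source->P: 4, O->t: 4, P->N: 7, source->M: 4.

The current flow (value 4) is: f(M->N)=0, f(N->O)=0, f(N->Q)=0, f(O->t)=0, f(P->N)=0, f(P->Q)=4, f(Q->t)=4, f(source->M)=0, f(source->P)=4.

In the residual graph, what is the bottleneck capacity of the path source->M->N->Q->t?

Residual capacities along the path: source->M: 4, M->N: 3, N->Q: 1, Q->t: 5.
Minimum is 1.

1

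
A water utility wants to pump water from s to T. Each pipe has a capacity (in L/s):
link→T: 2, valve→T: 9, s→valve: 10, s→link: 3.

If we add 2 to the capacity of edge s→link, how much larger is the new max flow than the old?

0

Original max flow = 11.
Edge s→link does not cross the min cut (source side {link, s, valve}), so extra capacity there cannot help.
New max flow = 11. Increase = 0.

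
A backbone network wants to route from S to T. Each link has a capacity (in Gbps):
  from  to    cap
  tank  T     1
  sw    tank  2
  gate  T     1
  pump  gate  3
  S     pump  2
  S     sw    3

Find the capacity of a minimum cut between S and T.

Max flow = 2 (via 2 augmenting paths).
In the residual at optimum, the set reachable from S is {S, gate, pump, sw, tank}.
Cut edges: tank→T (cap 1), gate→T (cap 1). Sum = 2.

2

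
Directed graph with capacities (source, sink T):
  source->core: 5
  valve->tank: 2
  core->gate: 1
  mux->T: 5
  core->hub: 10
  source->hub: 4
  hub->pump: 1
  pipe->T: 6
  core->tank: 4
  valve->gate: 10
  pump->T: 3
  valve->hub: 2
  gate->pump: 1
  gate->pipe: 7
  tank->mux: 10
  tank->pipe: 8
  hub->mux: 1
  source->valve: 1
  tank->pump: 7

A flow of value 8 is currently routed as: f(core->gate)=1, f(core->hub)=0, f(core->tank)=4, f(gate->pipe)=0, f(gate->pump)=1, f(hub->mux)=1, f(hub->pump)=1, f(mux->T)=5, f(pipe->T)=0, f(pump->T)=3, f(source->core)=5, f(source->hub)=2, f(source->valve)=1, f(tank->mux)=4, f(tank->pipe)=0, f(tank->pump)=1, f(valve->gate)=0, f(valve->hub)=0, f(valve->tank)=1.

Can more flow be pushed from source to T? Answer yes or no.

Residual reachable from source: {hub, source}; T is not reachable.
Saturated cut: source->core, source->valve, hub->pump, hub->mux with total capacity 8 = current flow value. Flow is maximum.

No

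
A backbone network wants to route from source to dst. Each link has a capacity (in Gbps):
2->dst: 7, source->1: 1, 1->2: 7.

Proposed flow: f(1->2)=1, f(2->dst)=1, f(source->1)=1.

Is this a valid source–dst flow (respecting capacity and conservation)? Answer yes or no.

Every edge has 0 ≤ f(e) ≤ cap(e).
At each intermediate node, inflow equals outflow.

Yes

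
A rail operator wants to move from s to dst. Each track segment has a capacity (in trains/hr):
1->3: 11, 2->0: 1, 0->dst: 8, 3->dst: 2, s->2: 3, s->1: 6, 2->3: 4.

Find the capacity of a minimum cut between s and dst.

Max flow = 3 (via 2 augmenting paths).
In the residual at optimum, the set reachable from s is {1, 2, 3, s}.
Cut edges: 2->0 (cap 1), 3->dst (cap 2). Sum = 3.

3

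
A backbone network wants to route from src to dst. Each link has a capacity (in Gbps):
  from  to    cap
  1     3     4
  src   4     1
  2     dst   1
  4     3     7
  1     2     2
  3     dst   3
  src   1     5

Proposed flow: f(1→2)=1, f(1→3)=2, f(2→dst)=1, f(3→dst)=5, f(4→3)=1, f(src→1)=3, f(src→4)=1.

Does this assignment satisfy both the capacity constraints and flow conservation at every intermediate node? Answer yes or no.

Capacity violated on 3→dst: flow 5 > capacity 3.

No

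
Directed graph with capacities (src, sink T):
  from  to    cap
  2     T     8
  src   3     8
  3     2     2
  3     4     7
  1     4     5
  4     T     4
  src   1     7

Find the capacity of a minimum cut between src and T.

Max flow = 6 (via 2 augmenting paths).
In the residual at optimum, the set reachable from src is {1, 3, 4, src}.
Cut edges: 3->2 (cap 2), 4->T (cap 4). Sum = 6.

6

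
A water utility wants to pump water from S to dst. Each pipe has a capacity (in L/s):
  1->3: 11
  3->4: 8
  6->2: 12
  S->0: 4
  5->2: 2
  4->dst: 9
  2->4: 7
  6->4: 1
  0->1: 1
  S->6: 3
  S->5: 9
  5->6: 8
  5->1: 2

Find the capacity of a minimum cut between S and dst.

Max flow = 9 (via 5 augmenting paths).
In the residual at optimum, the set reachable from S is {0, 1, 2, 3, 4, 5, 6, S}.
Cut edges: 4->dst (cap 9). Sum = 9.

9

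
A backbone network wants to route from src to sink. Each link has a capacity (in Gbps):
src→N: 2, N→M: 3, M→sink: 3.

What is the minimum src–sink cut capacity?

Max flow = 2 (via 1 augmenting path).
In the residual at optimum, the set reachable from src is {src}.
Cut edges: src→N (cap 2). Sum = 2.

2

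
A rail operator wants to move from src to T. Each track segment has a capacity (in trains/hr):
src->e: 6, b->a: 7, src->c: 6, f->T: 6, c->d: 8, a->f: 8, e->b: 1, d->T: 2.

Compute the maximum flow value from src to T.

3

Augment src->c->d->T: bottleneck 2. Total 2.
Augment src->e->b->a->f->T: bottleneck 1. Total 3.
No augmenting path remains in the residual graph.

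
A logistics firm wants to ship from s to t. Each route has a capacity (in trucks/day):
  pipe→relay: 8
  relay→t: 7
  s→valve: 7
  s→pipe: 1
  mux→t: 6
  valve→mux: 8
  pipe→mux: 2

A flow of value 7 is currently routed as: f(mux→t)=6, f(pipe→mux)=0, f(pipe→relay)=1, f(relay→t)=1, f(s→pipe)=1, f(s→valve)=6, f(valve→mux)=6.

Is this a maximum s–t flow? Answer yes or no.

Yes

Residual reachable from s: {mux, s, valve}; t is not reachable.
Saturated cut: s→pipe, mux→t with total capacity 7 = current flow value. Flow is maximum.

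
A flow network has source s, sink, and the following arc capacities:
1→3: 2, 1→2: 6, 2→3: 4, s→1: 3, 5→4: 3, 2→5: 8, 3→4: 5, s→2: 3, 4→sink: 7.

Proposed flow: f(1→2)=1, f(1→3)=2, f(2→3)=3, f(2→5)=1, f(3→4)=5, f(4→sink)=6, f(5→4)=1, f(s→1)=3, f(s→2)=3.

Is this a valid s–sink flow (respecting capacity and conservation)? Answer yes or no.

Yes

Every edge has 0 ≤ f(e) ≤ cap(e).
At each intermediate node, inflow equals outflow.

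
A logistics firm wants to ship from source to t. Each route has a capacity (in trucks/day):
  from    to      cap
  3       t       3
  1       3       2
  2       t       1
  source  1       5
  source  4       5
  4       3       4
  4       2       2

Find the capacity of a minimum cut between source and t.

Max flow = 4 (via 3 augmenting paths).
In the residual at optimum, the set reachable from source is {1, 2, 3, 4, source}.
Cut edges: 3->t (cap 3), 2->t (cap 1). Sum = 4.

4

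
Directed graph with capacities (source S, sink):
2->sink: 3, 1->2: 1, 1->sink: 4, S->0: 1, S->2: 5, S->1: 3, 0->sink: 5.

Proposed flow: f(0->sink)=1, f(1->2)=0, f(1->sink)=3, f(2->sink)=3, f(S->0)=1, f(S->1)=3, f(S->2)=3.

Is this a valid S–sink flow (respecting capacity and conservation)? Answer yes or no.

Every edge has 0 ≤ f(e) ≤ cap(e).
At each intermediate node, inflow equals outflow.

Yes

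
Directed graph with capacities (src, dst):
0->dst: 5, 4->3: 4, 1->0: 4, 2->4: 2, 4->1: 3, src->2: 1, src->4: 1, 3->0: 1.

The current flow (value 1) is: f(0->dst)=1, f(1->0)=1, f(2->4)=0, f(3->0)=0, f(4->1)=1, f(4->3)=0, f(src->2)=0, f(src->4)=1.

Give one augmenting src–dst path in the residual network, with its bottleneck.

Residual along src->2->4->1->0->dst: src->2: 1, 2->4: 2, 4->1: 2, 1->0: 3, 0->dst: 4.
Bottleneck = min = 1.

src->2->4->1->0->dst, bottleneck 1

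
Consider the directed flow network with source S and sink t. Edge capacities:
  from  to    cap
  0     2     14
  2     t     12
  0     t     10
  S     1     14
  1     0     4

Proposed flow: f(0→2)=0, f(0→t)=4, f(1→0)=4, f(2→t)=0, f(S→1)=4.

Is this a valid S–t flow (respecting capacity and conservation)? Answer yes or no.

Yes

Every edge has 0 ≤ f(e) ≤ cap(e).
At each intermediate node, inflow equals outflow.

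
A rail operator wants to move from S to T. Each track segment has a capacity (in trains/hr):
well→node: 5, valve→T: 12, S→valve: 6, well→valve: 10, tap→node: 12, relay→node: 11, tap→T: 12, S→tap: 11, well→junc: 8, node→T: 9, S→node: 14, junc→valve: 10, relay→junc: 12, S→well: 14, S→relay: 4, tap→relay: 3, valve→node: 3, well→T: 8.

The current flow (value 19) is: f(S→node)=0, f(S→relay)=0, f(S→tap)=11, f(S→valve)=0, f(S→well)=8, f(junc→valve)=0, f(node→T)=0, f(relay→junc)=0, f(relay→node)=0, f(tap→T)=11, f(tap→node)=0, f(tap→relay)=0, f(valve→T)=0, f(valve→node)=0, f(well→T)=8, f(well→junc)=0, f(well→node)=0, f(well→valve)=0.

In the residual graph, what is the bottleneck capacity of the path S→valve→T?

6

Residual capacities along the path: S→valve: 6, valve→T: 12.
Minimum is 6.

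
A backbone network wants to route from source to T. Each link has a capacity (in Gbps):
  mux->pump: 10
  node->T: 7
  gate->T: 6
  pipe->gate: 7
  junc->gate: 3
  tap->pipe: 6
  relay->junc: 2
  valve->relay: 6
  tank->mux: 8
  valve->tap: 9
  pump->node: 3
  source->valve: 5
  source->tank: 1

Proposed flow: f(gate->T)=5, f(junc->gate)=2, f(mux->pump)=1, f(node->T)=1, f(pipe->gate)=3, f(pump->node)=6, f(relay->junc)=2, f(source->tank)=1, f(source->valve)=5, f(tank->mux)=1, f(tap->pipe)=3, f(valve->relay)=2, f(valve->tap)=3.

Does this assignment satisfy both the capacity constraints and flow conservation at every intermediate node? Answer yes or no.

No

Capacity violated on pump->node: flow 6 > capacity 3.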